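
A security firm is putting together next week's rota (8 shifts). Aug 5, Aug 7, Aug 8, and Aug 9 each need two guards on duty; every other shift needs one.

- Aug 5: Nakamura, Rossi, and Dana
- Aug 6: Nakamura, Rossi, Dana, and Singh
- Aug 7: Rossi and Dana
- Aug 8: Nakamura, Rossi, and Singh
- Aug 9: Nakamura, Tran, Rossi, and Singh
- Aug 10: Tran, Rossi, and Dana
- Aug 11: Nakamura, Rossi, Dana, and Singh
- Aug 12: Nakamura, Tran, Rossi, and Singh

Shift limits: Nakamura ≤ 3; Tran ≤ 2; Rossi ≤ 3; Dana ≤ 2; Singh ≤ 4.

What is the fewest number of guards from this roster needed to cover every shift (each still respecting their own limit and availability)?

12 slots to fill and no one can take more than 4, so at least ⌈12/4⌉ = 3 guards are needed.
Any 3 guards together have capacity at most 4+3+3 = 10 < 12 slots, so 3 can never suffice.
Nakamura, Rossi, Dana, and Singh alone can cover everything: Aug 5→Nakamura+Rossi, Aug 6→Dana, Aug 7→Rossi+Dana, Aug 8→Nakamura+Singh, Aug 9→Nakamura+Singh, Aug 10→Rossi, Aug 11→Singh, Aug 12→Singh.

4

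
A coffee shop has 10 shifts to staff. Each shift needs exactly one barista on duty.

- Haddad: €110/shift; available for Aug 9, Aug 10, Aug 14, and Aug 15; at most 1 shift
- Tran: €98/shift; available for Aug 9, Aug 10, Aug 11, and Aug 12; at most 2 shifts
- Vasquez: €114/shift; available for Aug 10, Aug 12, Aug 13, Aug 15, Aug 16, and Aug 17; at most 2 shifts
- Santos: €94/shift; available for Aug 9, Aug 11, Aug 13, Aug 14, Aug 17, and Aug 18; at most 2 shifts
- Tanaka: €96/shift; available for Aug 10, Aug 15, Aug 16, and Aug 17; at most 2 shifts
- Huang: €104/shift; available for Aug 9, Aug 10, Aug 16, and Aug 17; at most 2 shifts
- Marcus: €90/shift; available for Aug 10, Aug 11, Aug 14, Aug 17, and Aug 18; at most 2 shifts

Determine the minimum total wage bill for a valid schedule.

Picking the cheapest available barista for each shift independently would cost €928, but that ignores the shift limits.
An optimal schedule: Aug 9→Tran, Aug 10→Huang, Aug 11→Marcus, Aug 12→Tran, Aug 13→Santos, Aug 14→Santos, Aug 15→Tanaka, Aug 16→Tanaka, Aug 17→Huang, Aug 18→Marcus.
Total: 98 + 104 + 90 + 98 + 94 + 94 + 96 + 96 + 104 + 90 = €964.

€964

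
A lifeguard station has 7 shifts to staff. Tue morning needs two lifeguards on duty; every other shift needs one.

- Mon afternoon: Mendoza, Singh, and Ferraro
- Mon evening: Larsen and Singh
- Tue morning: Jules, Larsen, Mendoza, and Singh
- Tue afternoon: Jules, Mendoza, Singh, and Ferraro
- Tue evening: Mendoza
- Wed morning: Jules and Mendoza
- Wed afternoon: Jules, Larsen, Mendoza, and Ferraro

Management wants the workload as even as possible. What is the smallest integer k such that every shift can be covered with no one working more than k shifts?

With 5 lifeguards and 8 worker-slots to fill, someone must work at least ⌈8/5⌉ = 2 shifts, so k ≥ 2.
k = 2 works: Mon afternoon→Mendoza, Mon evening→Larsen, Tue morning→Larsen+Singh, Tue afternoon→Jules, Tue evening→Mendoza, Wed morning→Jules, Wed afternoon→Ferraro.
Loads: Jules 2, Larsen 2, Mendoza 2, Singh 1, Ferraro 1 — all ≤ 2.

2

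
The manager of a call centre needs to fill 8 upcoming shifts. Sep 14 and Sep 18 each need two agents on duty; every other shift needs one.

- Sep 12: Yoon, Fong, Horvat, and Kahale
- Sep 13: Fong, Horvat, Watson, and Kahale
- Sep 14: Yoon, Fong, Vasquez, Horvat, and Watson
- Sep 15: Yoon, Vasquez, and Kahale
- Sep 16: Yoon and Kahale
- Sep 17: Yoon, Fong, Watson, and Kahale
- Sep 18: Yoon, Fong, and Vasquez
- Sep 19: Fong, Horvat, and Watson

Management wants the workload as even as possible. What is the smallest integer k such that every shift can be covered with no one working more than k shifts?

With 6 agents and 10 worker-slots to fill, someone must work at least ⌈10/6⌉ = 2 shifts, so k ≥ 2.
k = 2 works: Sep 12→Horvat, Sep 13→Horvat, Sep 14→Vasquez+Watson, Sep 15→Yoon, Sep 16→Yoon, Sep 17→Watson, Sep 18→Fong+Vasquez, Sep 19→Fong.
Loads: Yoon 2, Fong 2, Vasquez 2, Horvat 2, Watson 2, Kahale 0 — all ≤ 2.

2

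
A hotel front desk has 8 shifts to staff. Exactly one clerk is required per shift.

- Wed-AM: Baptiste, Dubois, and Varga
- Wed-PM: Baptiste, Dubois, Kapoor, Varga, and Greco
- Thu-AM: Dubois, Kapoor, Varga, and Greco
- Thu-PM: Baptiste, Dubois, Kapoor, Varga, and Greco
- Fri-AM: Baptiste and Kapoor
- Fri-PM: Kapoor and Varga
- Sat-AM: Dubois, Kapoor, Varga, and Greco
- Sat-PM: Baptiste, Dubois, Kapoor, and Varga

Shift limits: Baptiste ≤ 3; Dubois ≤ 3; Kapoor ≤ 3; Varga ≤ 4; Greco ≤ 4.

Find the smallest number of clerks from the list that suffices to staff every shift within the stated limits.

8 slots to fill and no one can take more than 4, so at least ⌈8/4⌉ = 2 clerks are needed.
No set of 2 clerks can cover every shift (each such set leaves at least one shift with no one available or exceeds a cap).
Baptiste, Dubois, and Kapoor alone can cover everything: Wed-AM→Baptiste, Wed-PM→Baptiste, Thu-AM→Dubois, Thu-PM→Dubois, Fri-AM→Baptiste, Fri-PM→Kapoor, Sat-AM→Dubois, Sat-PM→Kapoor.

3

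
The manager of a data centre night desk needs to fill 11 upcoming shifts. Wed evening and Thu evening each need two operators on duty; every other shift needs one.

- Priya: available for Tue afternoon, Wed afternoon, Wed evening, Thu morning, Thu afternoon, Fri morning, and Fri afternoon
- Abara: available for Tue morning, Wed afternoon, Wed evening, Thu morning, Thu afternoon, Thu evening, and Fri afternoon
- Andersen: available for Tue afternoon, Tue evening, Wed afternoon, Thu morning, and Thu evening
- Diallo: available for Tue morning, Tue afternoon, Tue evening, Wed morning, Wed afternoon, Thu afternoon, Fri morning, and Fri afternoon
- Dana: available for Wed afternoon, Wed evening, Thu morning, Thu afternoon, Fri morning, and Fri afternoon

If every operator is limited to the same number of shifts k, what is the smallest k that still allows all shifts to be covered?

3

With 5 operators and 13 worker-slots to fill, someone must work at least ⌈13/5⌉ = 3 shifts, so k ≥ 3.
k = 3 works: Tue morning→Abara, Tue afternoon→Priya, Tue evening→Andersen, Wed morning→Diallo, Wed afternoon→Dana, Wed evening→Priya+Abara, Thu morning→Andersen, Thu afternoon→Diallo, Thu evening→Abara+Andersen, Fri morning→Priya, Fri afternoon→Diallo.
Loads: Priya 3, Abara 3, Andersen 3, Diallo 3, Dana 1 — all ≤ 3.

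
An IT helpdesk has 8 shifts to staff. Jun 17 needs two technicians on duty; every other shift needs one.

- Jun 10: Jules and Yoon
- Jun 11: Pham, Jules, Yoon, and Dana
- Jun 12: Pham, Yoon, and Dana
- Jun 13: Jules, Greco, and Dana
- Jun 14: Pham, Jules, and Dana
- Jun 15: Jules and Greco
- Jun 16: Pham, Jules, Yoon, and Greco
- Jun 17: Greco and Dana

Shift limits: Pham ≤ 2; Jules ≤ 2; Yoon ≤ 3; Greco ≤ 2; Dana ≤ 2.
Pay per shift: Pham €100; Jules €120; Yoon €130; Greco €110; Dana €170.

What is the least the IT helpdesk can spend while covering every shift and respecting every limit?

Jun 17 can only be covered by Greco and Dana, so that assignment is forced.
Picking the cheapest available technician for each shift independently would cost €1020, but that ignores the shift limits.
An optimal schedule: Jun 10→Jules, Jun 11→Yoon, Jun 12→Pham, Jun 13→Greco, Jun 14→Pham, Jun 15→Jules, Jun 16→Yoon, Jun 17→Greco+Dana.
Total: 120 + 130 + 100 + 110 + 100 + 120 + 130 + 110 + 170 = €1090.

€1090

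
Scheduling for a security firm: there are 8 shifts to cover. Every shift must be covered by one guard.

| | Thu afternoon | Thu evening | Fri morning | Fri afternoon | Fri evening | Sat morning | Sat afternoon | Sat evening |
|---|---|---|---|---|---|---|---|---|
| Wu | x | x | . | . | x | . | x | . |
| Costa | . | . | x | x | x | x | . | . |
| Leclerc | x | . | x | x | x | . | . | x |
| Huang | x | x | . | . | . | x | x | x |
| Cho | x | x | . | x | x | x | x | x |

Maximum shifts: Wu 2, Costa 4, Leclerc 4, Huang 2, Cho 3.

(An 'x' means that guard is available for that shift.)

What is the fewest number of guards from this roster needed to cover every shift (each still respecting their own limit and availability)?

8 slots to fill and no one can take more than 4, so at least ⌈8/4⌉ = 2 guards are needed.
No set of 2 guards can cover every shift (each such set leaves at least one shift with no one available or exceeds a cap).
Wu, Costa, and Leclerc alone can cover everything: Thu afternoon→Leclerc, Thu evening→Wu, Fri morning→Costa, Fri afternoon→Costa, Fri evening→Costa, Sat morning→Costa, Sat afternoon→Wu, Sat evening→Leclerc.

3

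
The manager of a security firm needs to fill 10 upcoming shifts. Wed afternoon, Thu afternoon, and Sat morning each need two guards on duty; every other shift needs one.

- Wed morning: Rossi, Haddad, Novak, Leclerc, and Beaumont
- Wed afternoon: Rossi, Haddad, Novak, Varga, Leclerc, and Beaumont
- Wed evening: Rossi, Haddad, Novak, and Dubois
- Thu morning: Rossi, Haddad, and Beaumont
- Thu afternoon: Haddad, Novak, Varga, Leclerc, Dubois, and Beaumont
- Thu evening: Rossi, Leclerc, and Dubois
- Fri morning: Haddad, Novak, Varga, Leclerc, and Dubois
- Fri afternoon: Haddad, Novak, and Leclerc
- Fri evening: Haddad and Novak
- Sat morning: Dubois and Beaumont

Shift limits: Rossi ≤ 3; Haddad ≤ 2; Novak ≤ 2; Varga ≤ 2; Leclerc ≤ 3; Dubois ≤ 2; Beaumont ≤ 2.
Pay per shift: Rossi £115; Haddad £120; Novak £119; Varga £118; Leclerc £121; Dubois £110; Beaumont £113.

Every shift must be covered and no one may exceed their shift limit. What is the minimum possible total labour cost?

Sat morning can only be covered by Dubois and Beaumont, so that assignment is forced.
Picking the cheapest available guard for each shift independently would cost £1468, but that ignores the shift limits.
An optimal schedule: Wed morning→Rossi, Wed afternoon→Rossi+Haddad, Wed evening→Rossi, Thu morning→Beaumont, Thu afternoon→Varga+Haddad, Thu evening→Dubois, Fri morning→Varga, Fri afternoon→Novak, Fri evening→Novak, Sat morning→Dubois+Beaumont.
Total: 115 + 115 + 120 + 115 + 113 + 118 + 120 + 110 + 118 + 119 + 119 + 110 + 113 = £1505.

£1505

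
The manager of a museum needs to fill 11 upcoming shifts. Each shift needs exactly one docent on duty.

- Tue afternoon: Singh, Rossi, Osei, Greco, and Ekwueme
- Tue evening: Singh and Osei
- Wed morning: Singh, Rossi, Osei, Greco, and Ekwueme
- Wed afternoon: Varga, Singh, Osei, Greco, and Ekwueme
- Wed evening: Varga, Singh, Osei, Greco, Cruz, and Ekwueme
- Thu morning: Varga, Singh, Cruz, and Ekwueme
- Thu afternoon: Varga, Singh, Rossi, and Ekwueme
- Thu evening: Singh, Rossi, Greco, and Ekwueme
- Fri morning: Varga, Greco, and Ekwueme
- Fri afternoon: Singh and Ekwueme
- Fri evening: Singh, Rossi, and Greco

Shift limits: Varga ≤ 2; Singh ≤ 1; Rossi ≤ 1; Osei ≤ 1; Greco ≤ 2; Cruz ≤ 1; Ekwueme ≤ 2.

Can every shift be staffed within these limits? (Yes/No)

Total capacity is 2+1+1+1+2+1+2 = 10 but 11 worker-slots are needed — infeasible.

No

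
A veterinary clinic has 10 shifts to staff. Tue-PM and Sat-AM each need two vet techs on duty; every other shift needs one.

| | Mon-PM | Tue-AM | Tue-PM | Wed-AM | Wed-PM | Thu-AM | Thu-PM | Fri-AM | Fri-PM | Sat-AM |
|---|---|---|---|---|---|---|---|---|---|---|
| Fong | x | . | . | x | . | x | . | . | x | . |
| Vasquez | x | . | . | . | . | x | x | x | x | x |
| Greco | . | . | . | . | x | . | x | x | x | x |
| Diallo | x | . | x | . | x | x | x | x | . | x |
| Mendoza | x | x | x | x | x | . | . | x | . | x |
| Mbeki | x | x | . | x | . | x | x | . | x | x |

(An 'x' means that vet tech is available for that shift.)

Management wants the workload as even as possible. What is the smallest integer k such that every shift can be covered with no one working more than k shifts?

With 6 vet techs and 12 worker-slots to fill, someone must work at least ⌈12/6⌉ = 2 shifts, so k ≥ 2.
k = 2 works: Mon-PM→Mbeki, Tue-AM→Mendoza, Tue-PM→Diallo+Mendoza, Wed-AM→Fong, Wed-PM→Greco, Thu-AM→Fong, Thu-PM→Vasquez, Fri-AM→Vasquez, Fri-PM→Greco, Sat-AM→Diallo+Mbeki.
Loads: Fong 2, Vasquez 2, Greco 2, Diallo 2, Mendoza 2, Mbeki 2 — all ≤ 2.

2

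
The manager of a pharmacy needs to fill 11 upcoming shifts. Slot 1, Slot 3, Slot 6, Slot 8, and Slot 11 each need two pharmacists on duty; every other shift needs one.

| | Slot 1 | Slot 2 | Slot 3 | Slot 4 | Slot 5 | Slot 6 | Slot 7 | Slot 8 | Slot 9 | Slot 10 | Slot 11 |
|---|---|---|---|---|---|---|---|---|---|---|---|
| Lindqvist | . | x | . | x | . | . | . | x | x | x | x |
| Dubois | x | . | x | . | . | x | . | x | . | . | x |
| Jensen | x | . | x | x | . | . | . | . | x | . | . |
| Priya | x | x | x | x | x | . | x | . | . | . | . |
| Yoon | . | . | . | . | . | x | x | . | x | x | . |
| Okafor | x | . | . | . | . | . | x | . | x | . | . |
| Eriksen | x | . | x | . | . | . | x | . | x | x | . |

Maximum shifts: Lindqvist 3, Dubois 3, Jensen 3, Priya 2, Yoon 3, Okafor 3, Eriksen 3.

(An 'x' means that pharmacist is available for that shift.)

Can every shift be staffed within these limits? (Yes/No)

Yes

Slot 5 can only be covered by Priya, so that assignment is forced.
Slot 6 can only be covered by Dubois and Yoon, so that assignment is forced.
Slot 8 can only be covered by Lindqvist and Dubois, so that assignment is forced.
One valid schedule: Slot 1→Okafor+Eriksen, Slot 2→Lindqvist, Slot 3→Jensen+Eriksen, Slot 4→Jensen, Slot 5→Priya, Slot 6→Dubois+Yoon, Slot 7→Priya, Slot 8→Lindqvist+Dubois, Slot 9→Jensen, Slot 10→Yoon, Slot 11→Lindqvist+Dubois.
Loads: Lindqvist 3/3, Dubois 3/3, Jensen 3/3, Priya 2/2, Yoon 2/3, Okafor 1/3, Eriksen 2/3 — all within limits.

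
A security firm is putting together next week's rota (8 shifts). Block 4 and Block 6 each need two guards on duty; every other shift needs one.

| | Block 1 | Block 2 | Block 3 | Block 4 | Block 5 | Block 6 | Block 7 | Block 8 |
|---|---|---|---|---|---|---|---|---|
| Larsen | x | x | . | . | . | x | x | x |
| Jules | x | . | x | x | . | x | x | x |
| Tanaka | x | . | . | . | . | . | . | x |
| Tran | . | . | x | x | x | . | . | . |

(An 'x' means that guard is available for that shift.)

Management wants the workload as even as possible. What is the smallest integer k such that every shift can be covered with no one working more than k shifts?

3

With 4 guards and 10 worker-slots to fill, someone must work at least ⌈10/4⌉ = 3 shifts, so k ≥ 3.
k = 3 works: Block 1→Tanaka, Block 2→Larsen, Block 3→Jules, Block 4→Jules+Tran, Block 5→Tran, Block 6→Larsen+Jules, Block 7→Larsen, Block 8→Tanaka.
Loads: Larsen 3, Jules 3, Tanaka 2, Tran 2 — all ≤ 3.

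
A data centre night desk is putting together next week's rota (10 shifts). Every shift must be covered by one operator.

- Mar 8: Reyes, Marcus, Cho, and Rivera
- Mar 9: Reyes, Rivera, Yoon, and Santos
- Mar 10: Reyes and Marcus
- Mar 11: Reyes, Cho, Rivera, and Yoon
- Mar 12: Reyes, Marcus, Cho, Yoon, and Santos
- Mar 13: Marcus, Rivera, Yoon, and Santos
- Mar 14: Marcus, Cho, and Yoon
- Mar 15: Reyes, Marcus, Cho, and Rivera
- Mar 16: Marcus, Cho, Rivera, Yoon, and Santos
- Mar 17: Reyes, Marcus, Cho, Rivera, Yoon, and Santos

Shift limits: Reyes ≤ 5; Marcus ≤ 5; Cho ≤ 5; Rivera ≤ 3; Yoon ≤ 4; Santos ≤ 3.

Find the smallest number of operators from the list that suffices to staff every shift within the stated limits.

10 slots to fill and no one can take more than 5, so at least ⌈10/5⌉ = 2 operators are needed.
Reyes and Marcus alone can cover everything: Mar 8→Reyes, Mar 9→Reyes, Mar 10→Reyes, Mar 11→Reyes, Mar 12→Reyes, Mar 13→Marcus, Mar 14→Marcus, Mar 15→Marcus, Mar 16→Marcus, Mar 17→Marcus.

2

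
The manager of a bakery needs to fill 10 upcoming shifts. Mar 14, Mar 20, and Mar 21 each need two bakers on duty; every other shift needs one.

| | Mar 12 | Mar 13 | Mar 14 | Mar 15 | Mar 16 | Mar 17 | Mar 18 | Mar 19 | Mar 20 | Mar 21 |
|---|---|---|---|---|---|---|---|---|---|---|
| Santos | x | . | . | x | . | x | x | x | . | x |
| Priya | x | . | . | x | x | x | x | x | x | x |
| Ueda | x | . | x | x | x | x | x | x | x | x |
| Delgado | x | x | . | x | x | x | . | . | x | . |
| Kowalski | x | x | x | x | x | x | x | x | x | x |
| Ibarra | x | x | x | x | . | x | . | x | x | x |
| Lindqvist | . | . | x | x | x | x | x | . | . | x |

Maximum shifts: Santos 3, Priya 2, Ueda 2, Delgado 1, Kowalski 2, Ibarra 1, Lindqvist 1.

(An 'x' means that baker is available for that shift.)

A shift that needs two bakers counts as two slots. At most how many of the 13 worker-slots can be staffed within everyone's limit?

12

Total capacity across all bakers is 3+2+2+1+2+1+1 = 12, and 13 slots are needed, so at most 12 can be filled.
An assignment achieving 12: Mar 12→Santos, Mar 13→Delgado, Mar 14→Ueda+Kowalski, Mar 15→Lindqvist, Mar 16→Priya, Mar 18→Santos, Mar 19→Santos, Mar 20→Priya+Ueda, Mar 21→Kowalski+Ibarra.
Loads: Santos 3/3, Priya 2/2, Ueda 2/2, Delgado 1/1, Kowalski 2/2, Ibarra 1/1, Lindqvist 1/1.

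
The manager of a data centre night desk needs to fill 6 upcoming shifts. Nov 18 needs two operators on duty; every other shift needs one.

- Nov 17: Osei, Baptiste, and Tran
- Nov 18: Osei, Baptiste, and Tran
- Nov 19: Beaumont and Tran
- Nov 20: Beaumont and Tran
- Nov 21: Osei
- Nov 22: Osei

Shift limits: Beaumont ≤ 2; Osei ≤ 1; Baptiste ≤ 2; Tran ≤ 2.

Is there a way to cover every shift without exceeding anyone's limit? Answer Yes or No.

Total capacity is 7 and 7 slots are needed, so capacity alone doesn't rule it out.
Shifts {Nov 21, Nov 22} need 2 worker-slots in total, but the operators available for any of those shifts (Osei) can supply at most 1 among them. So no valid schedule exists.

No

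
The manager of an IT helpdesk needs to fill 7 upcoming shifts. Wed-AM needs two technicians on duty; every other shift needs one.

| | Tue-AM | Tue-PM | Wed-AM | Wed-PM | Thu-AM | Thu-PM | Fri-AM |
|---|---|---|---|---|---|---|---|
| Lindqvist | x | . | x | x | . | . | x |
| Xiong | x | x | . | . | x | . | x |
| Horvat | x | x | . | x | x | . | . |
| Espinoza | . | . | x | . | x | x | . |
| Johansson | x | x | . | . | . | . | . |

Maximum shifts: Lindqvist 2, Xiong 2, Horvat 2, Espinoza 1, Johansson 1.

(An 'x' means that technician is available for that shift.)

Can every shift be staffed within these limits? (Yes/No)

Total capacity is 8 and 8 slots are needed, so capacity alone doesn't rule it out.
Shifts {Wed-AM, Thu-PM} need 3 worker-slots in total, but the technicians available for any of those shifts (Lindqvist and Espinoza) can supply at most 2 among them. So no valid schedule exists.

No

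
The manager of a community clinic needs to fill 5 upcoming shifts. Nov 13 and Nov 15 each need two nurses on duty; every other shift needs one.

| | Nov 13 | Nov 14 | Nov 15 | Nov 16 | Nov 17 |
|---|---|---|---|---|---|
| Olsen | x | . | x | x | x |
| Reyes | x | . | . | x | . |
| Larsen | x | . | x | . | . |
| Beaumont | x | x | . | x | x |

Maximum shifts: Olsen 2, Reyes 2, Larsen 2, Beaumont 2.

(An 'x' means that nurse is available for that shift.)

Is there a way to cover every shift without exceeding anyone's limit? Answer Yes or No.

Yes

Nov 14 can only be covered by Beaumont, so that assignment is forced.
Nov 15 can only be covered by Olsen and Larsen, so that assignment is forced.
One valid schedule: Nov 13→Reyes+Larsen, Nov 14→Beaumont, Nov 15→Olsen+Larsen, Nov 16→Reyes, Nov 17→Olsen.
Loads: Olsen 2/2, Reyes 2/2, Larsen 2/2, Beaumont 1/2 — all within limits.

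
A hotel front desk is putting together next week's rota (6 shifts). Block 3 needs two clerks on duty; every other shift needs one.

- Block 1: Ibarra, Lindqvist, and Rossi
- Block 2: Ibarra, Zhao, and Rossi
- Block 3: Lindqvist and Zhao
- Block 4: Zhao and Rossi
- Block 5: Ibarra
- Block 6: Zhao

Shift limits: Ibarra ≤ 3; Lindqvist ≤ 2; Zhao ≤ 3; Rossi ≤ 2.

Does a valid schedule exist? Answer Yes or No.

Yes

Block 3 can only be covered by Lindqvist and Zhao, so that assignment is forced.
Block 5 can only be covered by Ibarra, so that assignment is forced.
Block 6 can only be covered by Zhao, so that assignment is forced.
One valid schedule: Block 1→Ibarra, Block 2→Ibarra, Block 3→Lindqvist+Zhao, Block 4→Zhao, Block 5→Ibarra, Block 6→Zhao.
Loads: Ibarra 3/3, Lindqvist 1/2, Zhao 3/3, Rossi 0/2 — all within limits.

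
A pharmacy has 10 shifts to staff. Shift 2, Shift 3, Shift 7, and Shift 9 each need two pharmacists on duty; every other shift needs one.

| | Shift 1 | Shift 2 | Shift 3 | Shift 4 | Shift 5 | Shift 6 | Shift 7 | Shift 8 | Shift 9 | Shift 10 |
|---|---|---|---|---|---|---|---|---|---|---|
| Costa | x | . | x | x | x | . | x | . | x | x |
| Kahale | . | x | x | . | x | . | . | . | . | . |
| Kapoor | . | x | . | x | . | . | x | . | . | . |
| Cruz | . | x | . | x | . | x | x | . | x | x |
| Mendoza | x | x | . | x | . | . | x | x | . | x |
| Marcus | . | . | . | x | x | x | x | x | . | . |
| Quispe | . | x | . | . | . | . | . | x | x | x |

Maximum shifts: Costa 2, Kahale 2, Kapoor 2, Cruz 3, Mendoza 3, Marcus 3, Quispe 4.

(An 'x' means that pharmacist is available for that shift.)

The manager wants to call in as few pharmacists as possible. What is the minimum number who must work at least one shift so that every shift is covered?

14 slots to fill and no one can take more than 4, so at least ⌈14/4⌉ = 4 pharmacists are needed.
Any 4 pharmacists together have capacity at most 4+3+3+3 = 13 < 14 slots, so 4 can never suffice.
Costa, Kahale, Cruz, Mendoza, and Quispe alone can cover everything: Shift 1→Costa, Shift 2→Mendoza+Quispe, Shift 3→Costa+Kahale, Shift 4→Mendoza, Shift 5→Kahale, Shift 6→Cruz, Shift 7→Cruz+Mendoza, Shift 8→Quispe, Shift 9→Cruz+Quispe, Shift 10→Quispe.

5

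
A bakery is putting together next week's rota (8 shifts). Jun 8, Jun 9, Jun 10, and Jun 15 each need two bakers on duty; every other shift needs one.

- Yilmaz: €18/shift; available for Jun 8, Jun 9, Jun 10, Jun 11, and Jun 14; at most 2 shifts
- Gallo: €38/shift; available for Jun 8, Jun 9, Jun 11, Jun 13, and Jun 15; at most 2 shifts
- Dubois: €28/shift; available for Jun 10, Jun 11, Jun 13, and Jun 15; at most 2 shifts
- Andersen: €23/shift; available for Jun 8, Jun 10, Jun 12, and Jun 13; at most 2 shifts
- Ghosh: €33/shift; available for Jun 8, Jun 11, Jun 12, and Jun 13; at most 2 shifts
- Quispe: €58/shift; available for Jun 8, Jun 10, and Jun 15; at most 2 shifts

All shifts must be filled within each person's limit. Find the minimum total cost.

Jun 9 can only be covered by Yilmaz and Gallo, so that assignment is forced.
Jun 14 can only be covered by Yilmaz, so that assignment is forced.
Picking the cheapest available baker for each shift independently would cost €286, but that ignores the shift limits.
An optimal schedule: Jun 8→Ghosh+Quispe, Jun 9→Yilmaz+Gallo, Jun 10→Andersen+Quispe, Jun 11→Dubois, Jun 12→Andersen, Jun 13→Ghosh, Jun 14→Yilmaz, Jun 15→Gallo+Dubois.
Total: 33 + 58 + 18 + 38 + 23 + 58 + 28 + 23 + 33 + 18 + 38 + 28 = €396.

€396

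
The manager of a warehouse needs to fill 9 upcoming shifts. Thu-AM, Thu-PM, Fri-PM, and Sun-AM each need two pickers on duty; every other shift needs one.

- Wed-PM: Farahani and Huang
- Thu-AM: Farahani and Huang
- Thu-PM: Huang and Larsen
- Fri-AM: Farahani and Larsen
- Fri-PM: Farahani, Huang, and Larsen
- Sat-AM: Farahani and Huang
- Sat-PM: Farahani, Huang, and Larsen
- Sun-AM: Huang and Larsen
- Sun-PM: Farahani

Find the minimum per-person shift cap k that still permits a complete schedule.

5

With 3 pickers and 13 worker-slots to fill, someone must work at least ⌈13/3⌉ = 5 shifts, so k ≥ 5.
k = 5 works: Wed-PM→Farahani, Thu-AM→Farahani+Huang, Thu-PM→Huang+Larsen, Fri-AM→Farahani, Fri-PM→Huang+Larsen, Sat-AM→Farahani, Sat-PM→Huang, Sun-AM→Huang+Larsen, Sun-PM→Farahani.
Loads: Farahani 5, Huang 5, Larsen 3 — all ≤ 5.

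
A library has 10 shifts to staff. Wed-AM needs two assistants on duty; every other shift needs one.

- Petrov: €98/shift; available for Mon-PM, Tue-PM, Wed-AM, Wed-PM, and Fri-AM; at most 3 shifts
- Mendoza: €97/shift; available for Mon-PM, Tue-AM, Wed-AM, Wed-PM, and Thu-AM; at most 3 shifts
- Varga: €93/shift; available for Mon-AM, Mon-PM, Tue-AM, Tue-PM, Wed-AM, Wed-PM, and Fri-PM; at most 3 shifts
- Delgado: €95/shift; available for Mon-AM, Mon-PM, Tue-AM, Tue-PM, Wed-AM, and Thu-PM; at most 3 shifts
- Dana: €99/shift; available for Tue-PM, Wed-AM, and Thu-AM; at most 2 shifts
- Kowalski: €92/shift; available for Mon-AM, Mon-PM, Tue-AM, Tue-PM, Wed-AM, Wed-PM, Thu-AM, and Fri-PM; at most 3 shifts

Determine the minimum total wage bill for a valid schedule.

€1035

Thu-PM can only be covered by Delgado, so that assignment is forced.
Fri-AM can only be covered by Petrov, so that assignment is forced.
Picking the cheapest available assistant for each shift independently would cost €1022, but that ignores the shift limits.
An optimal schedule: Mon-AM→Kowalski, Mon-PM→Varga, Tue-AM→Varga, Tue-PM→Delgado, Wed-AM→Delgado+Mendoza, Wed-PM→Varga, Thu-AM→Kowalski, Thu-PM→Delgado, Fri-AM→Petrov, Fri-PM→Kowalski.
Total: 92 + 93 + 93 + 95 + 95 + 97 + 93 + 92 + 95 + 98 + 92 = €1035.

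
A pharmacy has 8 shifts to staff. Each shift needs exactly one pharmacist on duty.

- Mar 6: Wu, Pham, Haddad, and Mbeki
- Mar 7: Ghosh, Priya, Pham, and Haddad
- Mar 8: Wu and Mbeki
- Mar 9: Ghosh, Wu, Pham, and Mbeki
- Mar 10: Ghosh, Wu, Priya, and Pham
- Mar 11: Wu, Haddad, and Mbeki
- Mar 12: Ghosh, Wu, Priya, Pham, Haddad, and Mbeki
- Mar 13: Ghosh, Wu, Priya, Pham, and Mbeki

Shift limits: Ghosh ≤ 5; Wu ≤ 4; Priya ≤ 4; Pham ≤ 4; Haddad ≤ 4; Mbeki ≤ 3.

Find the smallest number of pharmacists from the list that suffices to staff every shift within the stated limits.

8 slots to fill and no one can take more than 5, so at least ⌈8/5⌉ = 2 pharmacists are needed.
Ghosh and Wu alone can cover everything: Mar 6→Wu, Mar 7→Ghosh, Mar 8→Wu, Mar 9→Ghosh, Mar 10→Ghosh, Mar 11→Wu, Mar 12→Ghosh, Mar 13→Ghosh.

2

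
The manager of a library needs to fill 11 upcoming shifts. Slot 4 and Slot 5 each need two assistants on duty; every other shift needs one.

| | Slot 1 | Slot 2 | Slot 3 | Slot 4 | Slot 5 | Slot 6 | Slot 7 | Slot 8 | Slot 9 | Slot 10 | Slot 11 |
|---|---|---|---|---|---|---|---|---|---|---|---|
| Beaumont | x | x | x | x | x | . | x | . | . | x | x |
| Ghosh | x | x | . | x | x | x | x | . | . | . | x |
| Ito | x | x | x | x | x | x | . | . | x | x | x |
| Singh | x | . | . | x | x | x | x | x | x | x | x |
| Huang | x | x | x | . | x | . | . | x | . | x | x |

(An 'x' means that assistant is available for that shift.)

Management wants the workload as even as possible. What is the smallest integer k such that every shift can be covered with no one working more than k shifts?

3

With 5 assistants and 13 worker-slots to fill, someone must work at least ⌈13/5⌉ = 3 shifts, so k ≥ 3.
k = 3 works: Slot 1→Ghosh, Slot 2→Beaumont, Slot 3→Beaumont, Slot 4→Ito+Singh, Slot 5→Singh+Huang, Slot 6→Ghosh, Slot 7→Beaumont, Slot 8→Singh, Slot 9→Ito, Slot 10→Ito, Slot 11→Ghosh.
Loads: Beaumont 3, Ghosh 3, Ito 3, Singh 3, Huang 1 — all ≤ 3.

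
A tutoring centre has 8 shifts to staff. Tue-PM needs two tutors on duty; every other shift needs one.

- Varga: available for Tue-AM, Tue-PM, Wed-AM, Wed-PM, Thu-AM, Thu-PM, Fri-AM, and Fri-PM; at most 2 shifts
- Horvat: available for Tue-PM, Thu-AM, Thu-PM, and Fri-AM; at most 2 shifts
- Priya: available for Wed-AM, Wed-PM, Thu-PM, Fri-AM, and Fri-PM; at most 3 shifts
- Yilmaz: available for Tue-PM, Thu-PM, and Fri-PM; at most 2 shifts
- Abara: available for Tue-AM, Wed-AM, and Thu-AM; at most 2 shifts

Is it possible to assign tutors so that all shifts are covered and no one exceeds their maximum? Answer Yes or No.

Yes

One valid schedule: Tue-AM→Varga, Tue-PM→Horvat+Yilmaz, Wed-AM→Priya, Wed-PM→Varga, Thu-AM→Horvat, Thu-PM→Yilmaz, Fri-AM→Priya, Fri-PM→Priya.
Loads: Varga 2/2, Horvat 2/2, Priya 3/3, Yilmaz 2/2, Abara 0/2 — all within limits.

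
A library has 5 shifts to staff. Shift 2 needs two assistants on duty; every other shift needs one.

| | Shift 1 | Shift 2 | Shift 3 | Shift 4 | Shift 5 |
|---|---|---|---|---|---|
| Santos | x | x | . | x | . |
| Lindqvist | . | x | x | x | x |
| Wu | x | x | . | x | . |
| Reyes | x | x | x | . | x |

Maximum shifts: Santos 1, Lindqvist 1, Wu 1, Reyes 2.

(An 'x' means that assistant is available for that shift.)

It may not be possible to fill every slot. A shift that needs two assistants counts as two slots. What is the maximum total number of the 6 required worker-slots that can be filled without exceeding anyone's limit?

Total capacity across all assistants is 1+1+1+2 = 5, and 6 slots are needed, so at most 5 can be filled.
An assignment achieving 5: Shift 1→Santos, Shift 2→Reyes, Shift 3→Lindqvist, Shift 4→Wu, Shift 5→Reyes.
Loads: Santos 1/1, Lindqvist 1/1, Wu 1/1, Reyes 2/2.

5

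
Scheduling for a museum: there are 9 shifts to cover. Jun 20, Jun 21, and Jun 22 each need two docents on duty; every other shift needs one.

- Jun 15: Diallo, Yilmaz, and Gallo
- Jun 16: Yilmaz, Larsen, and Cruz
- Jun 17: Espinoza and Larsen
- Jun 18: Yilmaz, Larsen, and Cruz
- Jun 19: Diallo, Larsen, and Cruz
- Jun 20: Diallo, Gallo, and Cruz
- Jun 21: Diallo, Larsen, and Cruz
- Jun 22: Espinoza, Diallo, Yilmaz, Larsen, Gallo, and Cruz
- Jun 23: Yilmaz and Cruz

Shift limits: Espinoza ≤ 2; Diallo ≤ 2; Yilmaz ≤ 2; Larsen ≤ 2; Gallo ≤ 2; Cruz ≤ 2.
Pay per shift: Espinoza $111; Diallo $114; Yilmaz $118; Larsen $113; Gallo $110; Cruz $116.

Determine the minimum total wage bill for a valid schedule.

Picking the cheapest available docent for each shift independently would cost $1348, but that ignores the shift limits.
An optimal schedule: Jun 15→Diallo, Jun 16→Yilmaz, Jun 17→Espinoza, Jun 18→Larsen, Jun 19→Diallo, Jun 20→Gallo+Cruz, Jun 21→Larsen+Cruz, Jun 22→Espinoza+Gallo, Jun 23→Yilmaz.
Total: 114 + 118 + 111 + 113 + 114 + 110 + 116 + 113 + 116 + 111 + 110 + 118 = $1364.

$1364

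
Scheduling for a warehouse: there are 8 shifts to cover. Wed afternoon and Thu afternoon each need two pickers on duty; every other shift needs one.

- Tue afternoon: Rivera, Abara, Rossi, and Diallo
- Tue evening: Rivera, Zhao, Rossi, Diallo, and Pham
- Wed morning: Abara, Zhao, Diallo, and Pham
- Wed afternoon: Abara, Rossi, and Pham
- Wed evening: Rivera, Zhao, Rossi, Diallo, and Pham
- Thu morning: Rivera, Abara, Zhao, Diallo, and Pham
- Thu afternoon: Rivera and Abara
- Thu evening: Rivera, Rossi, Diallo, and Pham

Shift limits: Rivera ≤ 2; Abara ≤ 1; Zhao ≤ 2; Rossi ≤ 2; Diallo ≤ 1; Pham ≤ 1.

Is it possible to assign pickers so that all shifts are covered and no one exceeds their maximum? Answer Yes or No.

Total capacity is 2+1+2+2+1+1 = 9 but 10 worker-slots are needed — infeasible.

No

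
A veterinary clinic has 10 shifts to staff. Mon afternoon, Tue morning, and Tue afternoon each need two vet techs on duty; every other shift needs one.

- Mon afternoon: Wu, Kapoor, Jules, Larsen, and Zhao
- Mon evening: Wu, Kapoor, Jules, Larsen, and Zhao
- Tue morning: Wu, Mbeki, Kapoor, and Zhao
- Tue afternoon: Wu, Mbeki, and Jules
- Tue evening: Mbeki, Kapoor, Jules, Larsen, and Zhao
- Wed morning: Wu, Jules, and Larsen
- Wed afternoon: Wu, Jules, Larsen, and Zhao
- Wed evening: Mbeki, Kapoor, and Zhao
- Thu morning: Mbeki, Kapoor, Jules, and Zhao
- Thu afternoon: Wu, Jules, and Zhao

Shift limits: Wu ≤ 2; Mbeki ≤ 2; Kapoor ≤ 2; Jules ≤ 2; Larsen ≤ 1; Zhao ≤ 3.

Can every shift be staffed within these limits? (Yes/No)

No

Total capacity is 2+2+2+2+1+3 = 12 but 13 worker-slots are needed — infeasible.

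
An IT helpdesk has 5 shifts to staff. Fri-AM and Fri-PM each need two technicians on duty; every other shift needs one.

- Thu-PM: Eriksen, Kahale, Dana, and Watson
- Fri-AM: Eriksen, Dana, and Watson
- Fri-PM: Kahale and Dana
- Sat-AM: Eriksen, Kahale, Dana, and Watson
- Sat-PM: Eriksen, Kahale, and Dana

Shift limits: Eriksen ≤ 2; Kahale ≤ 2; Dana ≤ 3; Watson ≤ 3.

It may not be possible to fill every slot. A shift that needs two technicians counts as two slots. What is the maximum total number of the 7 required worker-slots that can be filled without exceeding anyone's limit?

7

Total capacity across all technicians is 2+2+3+3 = 10, and 7 slots are needed, so at most 7 can be filled.
An assignment achieving 7: Thu-PM→Kahale, Fri-AM→Eriksen+Dana, Fri-PM→Kahale+Dana, Sat-AM→Dana, Sat-PM→Eriksen.
Loads: Eriksen 2/2, Kahale 2/2, Dana 3/3, Watson 0/3.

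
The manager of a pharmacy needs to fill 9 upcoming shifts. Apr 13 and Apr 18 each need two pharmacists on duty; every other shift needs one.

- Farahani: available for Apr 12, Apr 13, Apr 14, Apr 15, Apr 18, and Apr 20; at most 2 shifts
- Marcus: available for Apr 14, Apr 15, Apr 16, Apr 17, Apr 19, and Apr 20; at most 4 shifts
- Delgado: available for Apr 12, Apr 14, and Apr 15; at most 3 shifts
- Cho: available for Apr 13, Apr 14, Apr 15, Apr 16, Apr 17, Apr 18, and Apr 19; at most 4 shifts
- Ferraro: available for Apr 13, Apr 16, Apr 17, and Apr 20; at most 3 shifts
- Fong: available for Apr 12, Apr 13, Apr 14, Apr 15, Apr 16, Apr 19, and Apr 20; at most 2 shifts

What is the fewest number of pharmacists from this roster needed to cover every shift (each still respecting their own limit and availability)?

4

11 slots to fill and no one can take more than 4, so at least ⌈11/4⌉ = 3 pharmacists are needed.
No set of 3 pharmacists can cover every shift (each such set leaves at least one shift with no one available or exceeds a cap).
Farahani, Marcus, Delgado, and Cho alone can cover everything: Apr 12→Delgado, Apr 13→Farahani+Cho, Apr 14→Delgado, Apr 15→Delgado, Apr 16→Marcus, Apr 17→Marcus, Apr 18→Farahani+Cho, Apr 19→Marcus, Apr 20→Marcus.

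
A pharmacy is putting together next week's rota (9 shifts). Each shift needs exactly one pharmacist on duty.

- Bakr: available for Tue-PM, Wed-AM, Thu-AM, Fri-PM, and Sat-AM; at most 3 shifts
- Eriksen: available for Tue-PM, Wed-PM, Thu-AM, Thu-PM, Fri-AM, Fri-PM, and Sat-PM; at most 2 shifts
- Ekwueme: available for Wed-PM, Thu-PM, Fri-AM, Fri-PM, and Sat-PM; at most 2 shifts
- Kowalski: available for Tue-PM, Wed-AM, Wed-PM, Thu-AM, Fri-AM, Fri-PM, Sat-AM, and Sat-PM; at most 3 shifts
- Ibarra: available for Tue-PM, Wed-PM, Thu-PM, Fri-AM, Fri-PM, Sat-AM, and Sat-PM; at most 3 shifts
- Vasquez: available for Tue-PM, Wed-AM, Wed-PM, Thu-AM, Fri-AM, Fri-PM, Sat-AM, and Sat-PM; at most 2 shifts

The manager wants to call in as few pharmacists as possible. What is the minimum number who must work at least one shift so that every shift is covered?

3

9 slots to fill and no one can take more than 3, so at least ⌈9/3⌉ = 3 pharmacists are needed.
Bakr, Kowalski, and Ibarra alone can cover everything: Tue-PM→Bakr, Wed-AM→Bakr, Wed-PM→Kowalski, Thu-AM→Bakr, Thu-PM→Ibarra, Fri-AM→Kowalski, Fri-PM→Ibarra, Sat-AM→Ibarra, Sat-PM→Kowalski.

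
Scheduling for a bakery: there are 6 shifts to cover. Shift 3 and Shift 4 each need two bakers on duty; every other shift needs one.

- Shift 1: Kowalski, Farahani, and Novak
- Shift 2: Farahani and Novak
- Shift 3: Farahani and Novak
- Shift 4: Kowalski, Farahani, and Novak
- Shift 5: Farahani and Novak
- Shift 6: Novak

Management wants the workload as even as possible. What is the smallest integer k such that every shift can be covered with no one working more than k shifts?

3

With 3 bakers and 8 worker-slots to fill, someone must work at least ⌈8/3⌉ = 3 shifts, so k ≥ 3.
k = 3 works: Shift 1→Kowalski, Shift 2→Farahani, Shift 3→Farahani+Novak, Shift 4→Kowalski+Novak, Shift 5→Farahani, Shift 6→Novak.
Loads: Kowalski 2, Farahani 3, Novak 3 — all ≤ 3.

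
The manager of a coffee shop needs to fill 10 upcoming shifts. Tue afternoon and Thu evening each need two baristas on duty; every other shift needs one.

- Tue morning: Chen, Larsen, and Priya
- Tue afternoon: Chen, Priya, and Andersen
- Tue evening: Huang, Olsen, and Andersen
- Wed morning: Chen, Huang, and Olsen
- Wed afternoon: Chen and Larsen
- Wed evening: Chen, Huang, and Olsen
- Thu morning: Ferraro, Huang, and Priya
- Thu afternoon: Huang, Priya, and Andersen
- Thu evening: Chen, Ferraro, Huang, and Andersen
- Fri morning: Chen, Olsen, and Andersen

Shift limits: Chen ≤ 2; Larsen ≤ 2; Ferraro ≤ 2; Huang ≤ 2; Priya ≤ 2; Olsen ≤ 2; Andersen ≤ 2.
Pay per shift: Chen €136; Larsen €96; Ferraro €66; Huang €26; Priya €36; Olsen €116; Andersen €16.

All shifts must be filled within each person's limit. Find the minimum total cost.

€712

Picking the cheapest available barista for each shift independently would cost €352, but that ignores the shift limits.
An optimal schedule: Tue morning→Larsen, Tue afternoon→Andersen+Priya, Tue evening→Andersen, Wed morning→Huang, Wed afternoon→Larsen, Wed evening→Olsen, Thu morning→Ferraro, Thu afternoon→Priya, Thu evening→Huang+Ferraro, Fri morning→Olsen.
Total: 96 + 16 + 36 + 16 + 26 + 96 + 116 + 66 + 36 + 26 + 66 + 116 = €712.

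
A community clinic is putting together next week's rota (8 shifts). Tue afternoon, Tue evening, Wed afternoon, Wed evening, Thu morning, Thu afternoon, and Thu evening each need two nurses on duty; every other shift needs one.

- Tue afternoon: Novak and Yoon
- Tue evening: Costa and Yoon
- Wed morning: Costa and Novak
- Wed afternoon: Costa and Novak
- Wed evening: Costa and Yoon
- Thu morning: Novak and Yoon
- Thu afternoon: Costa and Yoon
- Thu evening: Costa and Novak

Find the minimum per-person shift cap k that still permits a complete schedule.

5

With 3 nurses and 15 worker-slots to fill, someone must work at least ⌈15/3⌉ = 5 shifts, so k ≥ 5.
k = 5 works: Tue afternoon→Novak+Yoon, Tue evening→Costa+Yoon, Wed morning→Novak, Wed afternoon→Costa+Novak, Wed evening→Costa+Yoon, Thu morning→Novak+Yoon, Thu afternoon→Costa+Yoon, Thu evening→Costa+Novak.
Loads: Costa 5, Novak 5, Yoon 5 — all ≤ 5.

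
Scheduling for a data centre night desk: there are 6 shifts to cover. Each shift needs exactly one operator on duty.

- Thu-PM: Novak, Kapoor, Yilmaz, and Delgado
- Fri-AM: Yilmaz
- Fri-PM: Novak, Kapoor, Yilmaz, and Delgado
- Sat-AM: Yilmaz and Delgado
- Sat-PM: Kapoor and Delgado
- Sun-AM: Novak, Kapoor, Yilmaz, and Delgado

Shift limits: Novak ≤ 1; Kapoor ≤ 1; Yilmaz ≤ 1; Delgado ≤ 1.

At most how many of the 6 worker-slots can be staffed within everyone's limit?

Total capacity across all operators is 1+1+1+1 = 4, and 6 slots are needed, so at most 4 can be filled.
An assignment achieving 4: Thu-PM→Novak, Fri-AM→Yilmaz, Sat-AM→Delgado, Sat-PM→Kapoor.
Loads: Novak 1/1, Kapoor 1/1, Yilmaz 1/1, Delgado 1/1.

4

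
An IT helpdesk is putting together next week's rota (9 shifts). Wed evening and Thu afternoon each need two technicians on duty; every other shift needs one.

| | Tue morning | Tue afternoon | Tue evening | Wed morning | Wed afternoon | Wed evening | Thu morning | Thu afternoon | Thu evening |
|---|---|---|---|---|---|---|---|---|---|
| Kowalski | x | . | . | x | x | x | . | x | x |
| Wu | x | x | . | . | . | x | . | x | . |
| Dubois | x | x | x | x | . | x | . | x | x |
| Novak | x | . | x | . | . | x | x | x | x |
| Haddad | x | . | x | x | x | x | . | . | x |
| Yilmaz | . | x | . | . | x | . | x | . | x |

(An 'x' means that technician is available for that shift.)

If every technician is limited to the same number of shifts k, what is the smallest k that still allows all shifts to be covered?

2

With 6 technicians and 11 worker-slots to fill, someone must work at least ⌈11/6⌉ = 2 shifts, so k ≥ 2.
k = 2 works: Tue morning→Haddad, Tue afternoon→Wu, Tue evening→Dubois, Wed morning→Kowalski, Wed afternoon→Kowalski, Wed evening→Novak+Haddad, Thu morning→Novak, Thu afternoon→Wu+Dubois, Thu evening→Yilmaz.
Loads: Kowalski 2, Wu 2, Dubois 2, Novak 2, Haddad 2, Yilmaz 1 — all ≤ 2.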